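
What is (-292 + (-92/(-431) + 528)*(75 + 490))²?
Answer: 16512776340194304/185761 ≈ 8.8893e+10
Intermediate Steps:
(-292 + (-92/(-431) + 528)*(75 + 490))² = (-292 + (-92*(-1/431) + 528)*565)² = (-292 + (92/431 + 528)*565)² = (-292 + (227660/431)*565)² = (-292 + 128627900/431)² = (128502048/431)² = 16512776340194304/185761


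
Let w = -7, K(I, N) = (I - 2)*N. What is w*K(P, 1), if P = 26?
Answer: -168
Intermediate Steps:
K(I, N) = N*(-2 + I) (K(I, N) = (-2 + I)*N = N*(-2 + I))
w*K(P, 1) = -7*(-2 + 26) = -7*24 = -168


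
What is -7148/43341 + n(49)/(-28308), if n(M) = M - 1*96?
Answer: -66769519/408965676 ≈ -0.16326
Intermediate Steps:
n(M) = -96 + M (n(M) = M - 96 = -96 + M)
-7148/43341 + n(49)/(-28308) = -7148/43341 + (-96 + 49)/(-28308) = -7148*1/43341 - 47*(-1/28308) = -7148/43341 + 47/28308 = -66769519/408965676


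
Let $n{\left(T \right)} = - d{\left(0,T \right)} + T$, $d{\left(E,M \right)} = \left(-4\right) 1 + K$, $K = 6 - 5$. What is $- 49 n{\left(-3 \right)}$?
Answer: $0$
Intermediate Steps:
$K = 1$
$d{\left(E,M \right)} = -3$ ($d{\left(E,M \right)} = \left(-4\right) 1 + 1 = -4 + 1 = -3$)
$n{\left(T \right)} = 3 + T$ ($n{\left(T \right)} = \left(-1\right) \left(-3\right) + T = 3 + T$)
$- 49 n{\left(-3 \right)} = - 49 \left(3 - 3\right) = \left(-49\right) 0 = 0$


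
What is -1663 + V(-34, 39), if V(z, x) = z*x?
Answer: -2989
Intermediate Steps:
V(z, x) = x*z
-1663 + V(-34, 39) = -1663 + 39*(-34) = -1663 - 1326 = -2989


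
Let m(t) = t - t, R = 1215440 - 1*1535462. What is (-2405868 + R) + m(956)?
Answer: -2725890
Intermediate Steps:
R = -320022 (R = 1215440 - 1535462 = -320022)
m(t) = 0
(-2405868 + R) + m(956) = (-2405868 - 320022) + 0 = -2725890 + 0 = -2725890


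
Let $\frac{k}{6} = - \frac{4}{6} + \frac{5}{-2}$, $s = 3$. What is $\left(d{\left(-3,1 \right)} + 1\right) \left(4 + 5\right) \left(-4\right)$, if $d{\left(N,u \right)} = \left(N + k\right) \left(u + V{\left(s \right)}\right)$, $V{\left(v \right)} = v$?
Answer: $3132$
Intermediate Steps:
$k = -19$ ($k = 6 \left(- \frac{4}{6} + \frac{5}{-2}\right) = 6 \left(\left(-4\right) \frac{1}{6} + 5 \left(- \frac{1}{2}\right)\right) = 6 \left(- \frac{2}{3} - \frac{5}{2}\right) = 6 \left(- \frac{19}{6}\right) = -19$)
$d{\left(N,u \right)} = \left(-19 + N\right) \left(3 + u\right)$ ($d{\left(N,u \right)} = \left(N - 19\right) \left(u + 3\right) = \left(-19 + N\right) \left(3 + u\right)$)
$\left(d{\left(-3,1 \right)} + 1\right) \left(4 + 5\right) \left(-4\right) = \left(\left(-57 - 19 + 3 \left(-3\right) - 3\right) + 1\right) \left(4 + 5\right) \left(-4\right) = \left(\left(-57 - 19 - 9 - 3\right) + 1\right) 9 \left(-4\right) = \left(-88 + 1\right) \left(-36\right) = \left(-87\right) \left(-36\right) = 3132$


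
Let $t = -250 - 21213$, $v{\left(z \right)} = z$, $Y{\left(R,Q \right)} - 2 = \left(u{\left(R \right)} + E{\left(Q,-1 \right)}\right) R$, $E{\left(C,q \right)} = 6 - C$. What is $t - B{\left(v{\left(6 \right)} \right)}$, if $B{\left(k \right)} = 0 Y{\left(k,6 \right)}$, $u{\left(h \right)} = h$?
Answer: $-21463$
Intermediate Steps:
$Y{\left(R,Q \right)} = 2 + R \left(6 + R - Q\right)$ ($Y{\left(R,Q \right)} = 2 + \left(R - \left(-6 + Q\right)\right) R = 2 + \left(6 + R - Q\right) R = 2 + R \left(6 + R - Q\right)$)
$t = -21463$ ($t = -250 - 21213 = -21463$)
$B{\left(k \right)} = 0$ ($B{\left(k \right)} = 0 \left(2 + k^{2} - k \left(-6 + 6\right)\right) = 0 \left(2 + k^{2} - k 0\right) = 0 \left(2 + k^{2} + 0\right) = 0 \left(2 + k^{2}\right) = 0$)
$t - B{\left(v{\left(6 \right)} \right)} = -21463 - 0 = -21463 + 0 = -21463$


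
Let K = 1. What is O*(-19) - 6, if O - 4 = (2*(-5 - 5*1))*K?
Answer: 298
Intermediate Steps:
O = -16 (O = 4 + (2*(-5 - 5*1))*1 = 4 + (2*(-5 - 5))*1 = 4 + (2*(-10))*1 = 4 - 20*1 = 4 - 20 = -16)
O*(-19) - 6 = -16*(-19) - 6 = 304 - 6 = 298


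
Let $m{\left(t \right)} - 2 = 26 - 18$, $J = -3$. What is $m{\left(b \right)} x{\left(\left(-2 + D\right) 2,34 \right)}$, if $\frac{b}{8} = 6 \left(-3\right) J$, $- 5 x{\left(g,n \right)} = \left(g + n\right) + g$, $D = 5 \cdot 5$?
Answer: $-252$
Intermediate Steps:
$D = 25$
$x{\left(g,n \right)} = - \frac{2 g}{5} - \frac{n}{5}$ ($x{\left(g,n \right)} = - \frac{\left(g + n\right) + g}{5} = - \frac{n + 2 g}{5} = - \frac{2 g}{5} - \frac{n}{5}$)
$b = 432$ ($b = 8 \cdot 6 \left(-3\right) \left(-3\right) = 8 \left(\left(-18\right) \left(-3\right)\right) = 8 \cdot 54 = 432$)
$m{\left(t \right)} = 10$ ($m{\left(t \right)} = 2 + \left(26 - 18\right) = 2 + 8 = 10$)
$m{\left(b \right)} x{\left(\left(-2 + D\right) 2,34 \right)} = 10 \left(- \frac{2 \left(-2 + 25\right) 2}{5} - \frac{34}{5}\right) = 10 \left(- \frac{2 \cdot 23 \cdot 2}{5} - \frac{34}{5}\right) = 10 \left(\left(- \frac{2}{5}\right) 46 - \frac{34}{5}\right) = 10 \left(- \frac{92}{5} - \frac{34}{5}\right) = 10 \left(- \frac{126}{5}\right) = -252$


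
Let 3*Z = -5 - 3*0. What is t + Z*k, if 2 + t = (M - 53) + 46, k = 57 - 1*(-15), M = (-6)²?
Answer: -93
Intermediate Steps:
M = 36
k = 72 (k = 57 + 15 = 72)
Z = -5/3 (Z = (-5 - 3*0)/3 = (-5 + 0)/3 = (⅓)*(-5) = -5/3 ≈ -1.6667)
t = 27 (t = -2 + ((36 - 53) + 46) = -2 + (-17 + 46) = -2 + 29 = 27)
t + Z*k = 27 - 5/3*72 = 27 - 120 = -93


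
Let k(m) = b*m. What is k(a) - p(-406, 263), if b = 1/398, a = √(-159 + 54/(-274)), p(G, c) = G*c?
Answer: 106778 + I*√2987970/54526 ≈ 1.0678e+5 + 0.031702*I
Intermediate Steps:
a = I*√2987970/137 (a = √(-159 + 54*(-1/274)) = √(-159 - 27/137) = √(-21810/137) = I*√2987970/137 ≈ 12.617*I)
b = 1/398 ≈ 0.0025126
k(m) = m/398
k(a) - p(-406, 263) = (I*√2987970/137)/398 - (-406)*263 = I*√2987970/54526 - 1*(-106778) = I*√2987970/54526 + 106778 = 106778 + I*√2987970/54526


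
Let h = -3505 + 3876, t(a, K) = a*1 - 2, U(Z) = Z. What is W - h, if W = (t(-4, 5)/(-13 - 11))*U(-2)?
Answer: -743/2 ≈ -371.50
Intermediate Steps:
t(a, K) = -2 + a (t(a, K) = a - 2 = -2 + a)
h = 371
W = -½ (W = ((-2 - 4)/(-13 - 11))*(-2) = (-6/(-24))*(-2) = -1/24*(-6)*(-2) = (¼)*(-2) = -½ ≈ -0.50000)
W - h = -½ - 1*371 = -½ - 371 = -743/2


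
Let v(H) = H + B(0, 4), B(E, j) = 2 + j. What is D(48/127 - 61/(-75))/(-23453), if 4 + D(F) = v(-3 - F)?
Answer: 20872/223389825 ≈ 9.3433e-5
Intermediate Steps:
v(H) = 6 + H (v(H) = H + (2 + 4) = H + 6 = 6 + H)
D(F) = -1 - F (D(F) = -4 + (6 + (-3 - F)) = -4 + (3 - F) = -1 - F)
D(48/127 - 61/(-75))/(-23453) = (-1 - (48/127 - 61/(-75)))/(-23453) = (-1 - (48*(1/127) - 61*(-1/75)))*(-1/23453) = (-1 - (48/127 + 61/75))*(-1/23453) = (-1 - 1*11347/9525)*(-1/23453) = (-1 - 11347/9525)*(-1/23453) = -20872/9525*(-1/23453) = 20872/223389825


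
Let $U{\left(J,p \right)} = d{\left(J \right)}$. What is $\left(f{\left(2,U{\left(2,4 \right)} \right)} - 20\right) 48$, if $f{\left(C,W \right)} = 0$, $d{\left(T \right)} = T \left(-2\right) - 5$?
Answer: $-960$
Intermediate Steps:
$d{\left(T \right)} = -5 - 2 T$ ($d{\left(T \right)} = - 2 T - 5 = -5 - 2 T$)
$U{\left(J,p \right)} = -5 - 2 J$
$\left(f{\left(2,U{\left(2,4 \right)} \right)} - 20\right) 48 = \left(0 - 20\right) 48 = \left(-20\right) 48 = -960$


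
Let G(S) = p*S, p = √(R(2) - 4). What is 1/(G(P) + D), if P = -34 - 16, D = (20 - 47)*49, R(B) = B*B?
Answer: -1/1323 ≈ -0.00075586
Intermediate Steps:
R(B) = B²
D = -1323 (D = -27*49 = -1323)
p = 0 (p = √(2² - 4) = √(4 - 4) = √0 = 0)
P = -50
G(S) = 0 (G(S) = 0*S = 0)
1/(G(P) + D) = 1/(0 - 1323) = 1/(-1323) = -1/1323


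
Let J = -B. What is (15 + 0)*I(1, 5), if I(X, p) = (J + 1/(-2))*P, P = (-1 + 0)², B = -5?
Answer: 135/2 ≈ 67.500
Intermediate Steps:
J = 5 (J = -1*(-5) = 5)
P = 1 (P = (-1)² = 1)
I(X, p) = 9/2 (I(X, p) = (5 + 1/(-2))*1 = (5 - ½)*1 = (9/2)*1 = 9/2)
(15 + 0)*I(1, 5) = (15 + 0)*(9/2) = 15*(9/2) = 135/2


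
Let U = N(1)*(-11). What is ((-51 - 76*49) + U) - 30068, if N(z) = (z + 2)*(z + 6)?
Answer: -34074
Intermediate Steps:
N(z) = (2 + z)*(6 + z)
U = -231 (U = (12 + 1**2 + 8*1)*(-11) = (12 + 1 + 8)*(-11) = 21*(-11) = -231)
((-51 - 76*49) + U) - 30068 = ((-51 - 76*49) - 231) - 30068 = ((-51 - 3724) - 231) - 30068 = (-3775 - 231) - 30068 = -4006 - 30068 = -34074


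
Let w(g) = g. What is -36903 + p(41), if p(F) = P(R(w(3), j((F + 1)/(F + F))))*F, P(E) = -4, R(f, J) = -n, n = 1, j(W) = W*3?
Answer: -37067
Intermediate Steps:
j(W) = 3*W
R(f, J) = -1 (R(f, J) = -1*1 = -1)
p(F) = -4*F
-36903 + p(41) = -36903 - 4*41 = -36903 - 164 = -37067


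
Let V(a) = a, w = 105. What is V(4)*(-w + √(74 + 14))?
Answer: -420 + 8*√22 ≈ -382.48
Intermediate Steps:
V(4)*(-w + √(74 + 14)) = 4*(-1*105 + √(74 + 14)) = 4*(-105 + √88) = 4*(-105 + 2*√22) = -420 + 8*√22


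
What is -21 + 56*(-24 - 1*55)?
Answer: -4445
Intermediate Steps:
-21 + 56*(-24 - 1*55) = -21 + 56*(-24 - 55) = -21 + 56*(-79) = -21 - 4424 = -4445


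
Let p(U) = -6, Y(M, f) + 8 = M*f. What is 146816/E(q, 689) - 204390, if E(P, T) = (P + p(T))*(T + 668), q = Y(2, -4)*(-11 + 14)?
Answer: -7488718618/36639 ≈ -2.0439e+5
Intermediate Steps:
Y(M, f) = -8 + M*f
q = -48 (q = (-8 + 2*(-4))*(-11 + 14) = (-8 - 8)*3 = -16*3 = -48)
E(P, T) = (-6 + P)*(668 + T) (E(P, T) = (P - 6)*(T + 668) = (-6 + P)*(668 + T))
146816/E(q, 689) - 204390 = 146816/(-4008 - 6*689 + 668*(-48) - 48*689) - 204390 = 146816/(-4008 - 4134 - 32064 - 33072) - 204390 = 146816/(-73278) - 204390 = 146816*(-1/73278) - 204390 = -73408/36639 - 204390 = -7488718618/36639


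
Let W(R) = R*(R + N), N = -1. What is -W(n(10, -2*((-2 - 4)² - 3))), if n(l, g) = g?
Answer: -4422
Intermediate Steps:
W(R) = R*(-1 + R) (W(R) = R*(R - 1) = R*(-1 + R))
-W(n(10, -2*((-2 - 4)² - 3))) = -(-2*((-2 - 4)² - 3))*(-1 - 2*((-2 - 4)² - 3)) = -(-2*((-6)² - 3))*(-1 - 2*((-6)² - 3)) = -(-2*(36 - 3))*(-1 - 2*(36 - 3)) = -(-2*33)*(-1 - 2*33) = -(-66)*(-1 - 66) = -(-66)*(-67) = -1*4422 = -4422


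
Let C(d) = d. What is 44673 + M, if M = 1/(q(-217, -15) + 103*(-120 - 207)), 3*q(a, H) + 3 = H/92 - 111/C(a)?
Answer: 30039247767853/672425129 ≈ 44673.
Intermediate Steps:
q(a, H) = -1 - 37/a + H/276 (q(a, H) = -1 + (H/92 - 111/a)/3 = -1 + (-111/a + H/92)/3 = -1 + (-37/a + H/276) = -1 - 37/a + H/276)
M = -19964/672425129 (M = 1/((-1 - 37/(-217) + (1/276)*(-15)) + 103*(-120 - 207)) = 1/((-1 - 37*(-1/217) - 5/92) + 103*(-327)) = 1/((-1 + 37/217 - 5/92) - 33681) = 1/(-17645/19964 - 33681) = 1/(-672425129/19964) = -19964/672425129 ≈ -2.9690e-5)
44673 + M = 44673 - 19964/672425129 = 30039247767853/672425129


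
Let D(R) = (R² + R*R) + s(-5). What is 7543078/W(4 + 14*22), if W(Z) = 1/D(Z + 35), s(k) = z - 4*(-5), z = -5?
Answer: 1816622103974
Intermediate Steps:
s(k) = 15 (s(k) = -5 - 4*(-5) = -5 + 20 = 15)
D(R) = 15 + 2*R² (D(R) = (R² + R*R) + 15 = (R² + R²) + 15 = 2*R² + 15 = 15 + 2*R²)
W(Z) = 1/(15 + 2*(35 + Z)²) (W(Z) = 1/(15 + 2*(Z + 35)²) = 1/(15 + 2*(35 + Z)²))
7543078/W(4 + 14*22) = 7543078/(1/(15 + 2*(35 + (4 + 14*22))²)) = 7543078/(1/(15 + 2*(35 + (4 + 308))²)) = 7543078/(1/(15 + 2*(35 + 312)²)) = 7543078/(1/(15 + 2*347²)) = 7543078/(1/(15 + 2*120409)) = 7543078/(1/(15 + 240818)) = 7543078/(1/240833) = 7543078*240833 = 1816622103974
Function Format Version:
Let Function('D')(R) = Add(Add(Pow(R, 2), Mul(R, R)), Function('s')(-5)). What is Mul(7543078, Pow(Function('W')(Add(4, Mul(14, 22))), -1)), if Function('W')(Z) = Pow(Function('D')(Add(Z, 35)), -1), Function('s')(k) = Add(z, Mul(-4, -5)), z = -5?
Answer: 1816622103974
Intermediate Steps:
Function('s')(k) = 15 (Function('s')(k) = Add(-5, Mul(-4, -5)) = Add(-5, 20) = 15)
Function('D')(R) = Add(15, Mul(2, Pow(R, 2))) (Function('D')(R) = Add(Add(Pow(R, 2), Mul(R, R)), 15) = Add(Add(Pow(R, 2), Pow(R, 2)), 15) = Add(Mul(2, Pow(R, 2)), 15) = Add(15, Mul(2, Pow(R, 2))))
Function('W')(Z) = Pow(Add(15, Mul(2, Pow(Add(35, Z), 2))), -1) (Function('W')(Z) = Pow(Add(15, Mul(2, Pow(Add(Z, 35), 2))), -1) = Pow(Add(15, Mul(2, Pow(Add(35, Z), 2))), -1))
Mul(7543078, Pow(Function('W')(Add(4, Mul(14, 22))), -1)) = Mul(7543078, Pow(Pow(Add(15, Mul(2, Pow(Add(35, Add(4, Mul(14, 22))), 2))), -1), -1)) = Mul(7543078, Pow(Pow(Add(15, Mul(2, Pow(Add(35, Add(4, 308)), 2))), -1), -1)) = Mul(7543078, Pow(Pow(Add(15, Mul(2, Pow(Add(35, 312), 2))), -1), -1)) = Mul(7543078, Pow(Pow(Add(15, Mul(2, Pow(347, 2))), -1), -1)) = Mul(7543078, Pow(Pow(Add(15, Mul(2, 120409)), -1), -1)) = Mul(7543078, Pow(Pow(Add(15, 240818), -1), -1)) = Mul(7543078, Pow(Pow(240833, -1), -1)) = Mul(7543078, Pow(Rational(1, 240833), -1)) = Mul(7543078, 240833) = 1816622103974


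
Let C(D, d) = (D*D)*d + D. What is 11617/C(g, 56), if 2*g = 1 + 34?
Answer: 23234/34335 ≈ 0.67669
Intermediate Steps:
g = 35/2 (g = (1 + 34)/2 = (1/2)*35 = 35/2 ≈ 17.500)
C(D, d) = D + d*D**2 (C(D, d) = D**2*d + D = d*D**2 + D = D + d*D**2)
11617/C(g, 56) = 11617/((35*(1 + (35/2)*56)/2)) = 11617/((35*(1 + 980)/2)) = 11617/(((35/2)*981)) = 11617/(34335/2) = 11617*(2/34335) = 23234/34335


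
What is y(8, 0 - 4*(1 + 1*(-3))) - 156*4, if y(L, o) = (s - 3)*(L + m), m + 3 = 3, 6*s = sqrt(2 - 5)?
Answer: -648 + 4*I*sqrt(3)/3 ≈ -648.0 + 2.3094*I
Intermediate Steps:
s = I*sqrt(3)/6 (s = sqrt(2 - 5)/6 = sqrt(-3)/6 = (I*sqrt(3))/6 = I*sqrt(3)/6 ≈ 0.28868*I)
m = 0 (m = -3 + 3 = 0)
y(L, o) = L*(-3 + I*sqrt(3)/6) (y(L, o) = (I*sqrt(3)/6 - 3)*(L + 0) = (-3 + I*sqrt(3)/6)*L = L*(-3 + I*sqrt(3)/6))
y(8, 0 - 4*(1 + 1*(-3))) - 156*4 = (1/6)*8*(-18 + I*sqrt(3)) - 156*4 = (-24 + 4*I*sqrt(3)/3) - 624 = -648 + 4*I*sqrt(3)/3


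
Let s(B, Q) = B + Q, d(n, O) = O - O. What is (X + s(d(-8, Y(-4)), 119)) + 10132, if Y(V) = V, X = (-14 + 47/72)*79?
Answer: 662153/72 ≈ 9196.6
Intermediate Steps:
X = -75919/72 (X = (-14 + 47*(1/72))*79 = (-14 + 47/72)*79 = -961/72*79 = -75919/72 ≈ -1054.4)
d(n, O) = 0
(X + s(d(-8, Y(-4)), 119)) + 10132 = (-75919/72 + (0 + 119)) + 10132 = (-75919/72 + 119) + 10132 = -67351/72 + 10132 = 662153/72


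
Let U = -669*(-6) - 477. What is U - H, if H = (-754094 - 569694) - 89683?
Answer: 1417008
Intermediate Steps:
U = 3537 (U = 4014 - 477 = 3537)
H = -1413471 (H = -1323788 - 89683 = -1413471)
U - H = 3537 - 1*(-1413471) = 3537 + 1413471 = 1417008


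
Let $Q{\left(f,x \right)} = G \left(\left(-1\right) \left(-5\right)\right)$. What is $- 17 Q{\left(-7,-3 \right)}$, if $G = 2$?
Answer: $-170$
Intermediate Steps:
$Q{\left(f,x \right)} = 10$ ($Q{\left(f,x \right)} = 2 \left(\left(-1\right) \left(-5\right)\right) = 2 \cdot 5 = 10$)
$- 17 Q{\left(-7,-3 \right)} = \left(-17\right) 10 = -170$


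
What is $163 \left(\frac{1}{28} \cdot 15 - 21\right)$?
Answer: $- \frac{93399}{28} \approx -3335.7$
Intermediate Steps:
$163 \left(\frac{1}{28} \cdot 15 - 21\right) = 163 \left(\frac{15}{28} - 21\right) = 163 \left(- \frac{573}{28}\right) = - \frac{93399}{28}$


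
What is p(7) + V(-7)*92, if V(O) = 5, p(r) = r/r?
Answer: 461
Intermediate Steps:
p(r) = 1
p(7) + V(-7)*92 = 1 + 5*92 = 1 + 460 = 461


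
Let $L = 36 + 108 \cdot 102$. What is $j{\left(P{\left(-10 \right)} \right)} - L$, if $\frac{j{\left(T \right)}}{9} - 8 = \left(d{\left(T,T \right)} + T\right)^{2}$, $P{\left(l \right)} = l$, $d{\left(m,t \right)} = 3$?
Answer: $-10539$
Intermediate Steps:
$L = 11052$ ($L = 36 + 11016 = 11052$)
$j{\left(T \right)} = 72 + 9 \left(3 + T\right)^{2}$
$j{\left(P{\left(-10 \right)} \right)} - L = \left(72 + 9 \left(3 - 10\right)^{2}\right) - 11052 = \left(72 + 9 \left(-7\right)^{2}\right) - 11052 = \left(72 + 9 \cdot 49\right) - 11052 = \left(72 + 441\right) - 11052 = 513 - 11052 = -10539$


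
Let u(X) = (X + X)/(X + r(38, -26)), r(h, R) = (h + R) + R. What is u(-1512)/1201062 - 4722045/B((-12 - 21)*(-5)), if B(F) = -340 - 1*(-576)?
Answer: -103031683405689/5149353148 ≈ -20009.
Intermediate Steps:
r(h, R) = h + 2*R (r(h, R) = (R + h) + R = h + 2*R)
u(X) = 2*X/(-14 + X) (u(X) = (X + X)/(X + (38 + 2*(-26))) = (2*X)/(X + (38 - 52)) = (2*X)/(X - 14) = (2*X)/(-14 + X) = 2*X/(-14 + X))
B(F) = 236 (B(F) = -340 + 576 = 236)
u(-1512)/1201062 - 4722045/B((-12 - 21)*(-5)) = (2*(-1512)/(-14 - 1512))/1201062 - 4722045/236 = (2*(-1512)/(-1526))*(1/1201062) - 4722045*1/236 = (2*(-1512)*(-1/1526))*(1/1201062) - 4722045/236 = (216/109)*(1/1201062) - 4722045/236 = 36/21819293 - 4722045/236 = -103031683405689/5149353148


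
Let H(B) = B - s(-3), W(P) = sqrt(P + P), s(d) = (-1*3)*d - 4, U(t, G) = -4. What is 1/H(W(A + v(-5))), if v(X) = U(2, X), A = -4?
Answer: -5/41 - 4*I/41 ≈ -0.12195 - 0.097561*I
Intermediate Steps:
v(X) = -4
s(d) = -4 - 3*d (s(d) = -3*d - 4 = -4 - 3*d)
W(P) = sqrt(2)*sqrt(P) (W(P) = sqrt(2*P) = sqrt(2)*sqrt(P))
H(B) = -5 + B (H(B) = B - (-4 - 3*(-3)) = B - (-4 + 9) = B - 1*5 = B - 5 = -5 + B)
1/H(W(A + v(-5))) = 1/(-5 + sqrt(2)*sqrt(-4 - 4)) = 1/(-5 + sqrt(2)*sqrt(-8)) = 1/(-5 + sqrt(2)*(2*I*sqrt(2))) = 1/(-5 + 4*I) = (-5 - 4*I)/41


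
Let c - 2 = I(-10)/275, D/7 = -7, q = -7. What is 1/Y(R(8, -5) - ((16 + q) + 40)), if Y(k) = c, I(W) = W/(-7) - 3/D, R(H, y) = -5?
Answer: 13475/27023 ≈ 0.49865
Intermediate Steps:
D = -49 (D = 7*(-7) = -49)
I(W) = 3/49 - W/7 (I(W) = W/(-7) - 3/(-49) = W*(-1/7) - 3*(-1/49) = -W/7 + 3/49 = 3/49 - W/7)
c = 27023/13475 (c = 2 + (3/49 - 1/7*(-10))/275 = 2 + (3/49 + 10/7)*(1/275) = 2 + (73/49)*(1/275) = 2 + 73/13475 = 27023/13475 ≈ 2.0054)
Y(k) = 27023/13475
1/Y(R(8, -5) - ((16 + q) + 40)) = 1/(27023/13475) = 13475/27023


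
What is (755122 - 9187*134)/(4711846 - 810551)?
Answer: -475936/3901295 ≈ -0.12199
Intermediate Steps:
(755122 - 9187*134)/(4711846 - 810551) = (755122 - 1231058)/3901295 = -475936*1/3901295 = -475936/3901295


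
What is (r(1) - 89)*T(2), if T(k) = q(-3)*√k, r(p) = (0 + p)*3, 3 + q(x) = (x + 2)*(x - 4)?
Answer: -344*√2 ≈ -486.49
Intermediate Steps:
q(x) = -3 + (-4 + x)*(2 + x) (q(x) = -3 + (x + 2)*(x - 4) = -3 + (2 + x)*(-4 + x) = -3 + (-4 + x)*(2 + x))
r(p) = 3*p (r(p) = p*3 = 3*p)
T(k) = 4*√k (T(k) = (-11 + (-3)² - 2*(-3))*√k = (-11 + 9 + 6)*√k = 4*√k)
(r(1) - 89)*T(2) = (3*1 - 89)*(4*√2) = (3 - 89)*(4*√2) = -344*√2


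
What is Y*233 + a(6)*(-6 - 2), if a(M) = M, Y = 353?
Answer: 82201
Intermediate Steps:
Y*233 + a(6)*(-6 - 2) = 353*233 + 6*(-6 - 2) = 82249 + 6*(-8) = 82249 - 48 = 82201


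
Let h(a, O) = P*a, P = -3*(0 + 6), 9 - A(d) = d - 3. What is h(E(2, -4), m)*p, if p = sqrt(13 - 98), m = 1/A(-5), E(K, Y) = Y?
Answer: 72*I*sqrt(85) ≈ 663.81*I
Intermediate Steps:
A(d) = 12 - d (A(d) = 9 - (d - 3) = 9 - (-3 + d) = 9 + (3 - d) = 12 - d)
P = -18 (P = -3*6 = -18)
m = 1/17 (m = 1/(12 - 1*(-5)) = 1/(12 + 5) = 1/17 ≈ 0.058824)
h(a, O) = -18*a
p = I*sqrt(85) (p = sqrt(-85) = I*sqrt(85) ≈ 9.2195*I)
h(E(2, -4), m)*p = (-18*(-4))*(I*sqrt(85)) = 72*(I*sqrt(85)) = 72*I*sqrt(85)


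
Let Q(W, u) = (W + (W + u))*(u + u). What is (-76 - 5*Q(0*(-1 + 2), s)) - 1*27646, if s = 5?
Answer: -27972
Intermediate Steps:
Q(W, u) = 2*u*(u + 2*W) (Q(W, u) = (u + 2*W)*(2*u) = 2*u*(u + 2*W))
(-76 - 5*Q(0*(-1 + 2), s)) - 1*27646 = (-76 - 10*5*(5 + 2*(0*(-1 + 2)))) - 1*27646 = (-76 - 10*5*(5 + 2*(0*1))) - 27646 = (-76 - 10*5*(5 + 2*0)) - 27646 = (-76 - 10*5*(5 + 0)) - 27646 = (-76 - 10*5*5) - 27646 = (-76 - 5*50) - 27646 = (-76 - 250) - 27646 = -326 - 27646 = -27972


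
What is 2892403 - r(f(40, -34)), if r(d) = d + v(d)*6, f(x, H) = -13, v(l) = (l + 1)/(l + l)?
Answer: 37601372/13 ≈ 2.8924e+6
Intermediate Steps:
v(l) = (1 + l)/(2*l) (v(l) = (1 + l)/((2*l)) = (1 + l)*(1/(2*l)) = (1 + l)/(2*l))
r(d) = d + 3*(1 + d)/d (r(d) = d + ((1 + d)/(2*d))*6 = d + 3*(1 + d)/d)
2892403 - r(f(40, -34)) = 2892403 - (3 - 13 + 3/(-13)) = 2892403 - (3 - 13 + 3*(-1/13)) = 2892403 - (3 - 13 - 3/13) = 2892403 - 1*(-133/13) = 2892403 + 133/13 = 37601372/13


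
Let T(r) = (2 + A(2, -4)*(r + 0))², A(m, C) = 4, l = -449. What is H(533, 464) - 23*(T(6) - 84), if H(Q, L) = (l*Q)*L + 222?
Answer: -111056482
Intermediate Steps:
T(r) = (2 + 4*r)² (T(r) = (2 + 4*(r + 0))² = (2 + 4*r)²)
H(Q, L) = 222 - 449*L*Q (H(Q, L) = (-449*Q)*L + 222 = -449*L*Q + 222 = 222 - 449*L*Q)
H(533, 464) - 23*(T(6) - 84) = (222 - 449*464*533) - 23*(4*(1 + 2*6)² - 84) = (222 - 111043088) - 23*(4*(1 + 12)² - 84) = -111042866 - 23*(4*13² - 84) = -111042866 - 23*(4*169 - 84) = -111042866 - 23*(676 - 84) = -111042866 - 23*592 = -111042866 - 1*13616 = -111042866 - 13616 = -111056482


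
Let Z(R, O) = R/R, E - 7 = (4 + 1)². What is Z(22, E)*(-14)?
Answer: -14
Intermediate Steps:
E = 32 (E = 7 + (4 + 1)² = 7 + 5² = 7 + 25 = 32)
Z(R, O) = 1
Z(22, E)*(-14) = 1*(-14) = -14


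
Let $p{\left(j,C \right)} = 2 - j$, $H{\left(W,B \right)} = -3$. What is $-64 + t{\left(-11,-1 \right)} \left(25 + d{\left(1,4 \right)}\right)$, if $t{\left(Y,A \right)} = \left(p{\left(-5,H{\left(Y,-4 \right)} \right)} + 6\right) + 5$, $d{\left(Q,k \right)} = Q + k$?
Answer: $476$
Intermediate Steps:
$t{\left(Y,A \right)} = 18$ ($t{\left(Y,A \right)} = \left(\left(2 - -5\right) + 6\right) + 5 = \left(\left(2 + 5\right) + 6\right) + 5 = \left(7 + 6\right) + 5 = 13 + 5 = 18$)
$-64 + t{\left(-11,-1 \right)} \left(25 + d{\left(1,4 \right)}\right) = -64 + 18 \left(25 + \left(1 + 4\right)\right) = -64 + 18 \left(25 + 5\right) = -64 + 18 \cdot 30 = -64 + 540 = 476$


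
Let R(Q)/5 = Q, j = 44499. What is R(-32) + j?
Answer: 44339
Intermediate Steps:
R(Q) = 5*Q
R(-32) + j = 5*(-32) + 44499 = -160 + 44499 = 44339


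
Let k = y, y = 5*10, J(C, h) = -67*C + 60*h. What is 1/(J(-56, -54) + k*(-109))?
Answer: -1/4938 ≈ -0.00020251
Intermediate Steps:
y = 50
k = 50
1/(J(-56, -54) + k*(-109)) = 1/((-67*(-56) + 60*(-54)) + 50*(-109)) = 1/((3752 - 3240) - 5450) = 1/(512 - 5450) = 1/(-4938) = -1/4938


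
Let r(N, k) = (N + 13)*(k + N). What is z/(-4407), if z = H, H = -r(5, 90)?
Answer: 570/1469 ≈ 0.38802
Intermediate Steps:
r(N, k) = (13 + N)*(N + k)
H = -1710 (H = -(5² + 13*5 + 13*90 + 5*90) = -(25 + 65 + 1170 + 450) = -1*1710 = -1710)
z = -1710
z/(-4407) = -1710/(-4407) = -1710*(-1/4407) = 570/1469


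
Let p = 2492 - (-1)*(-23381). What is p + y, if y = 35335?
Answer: 14446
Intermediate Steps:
p = -20889 (p = 2492 - 1*23381 = 2492 - 23381 = -20889)
p + y = -20889 + 35335 = 14446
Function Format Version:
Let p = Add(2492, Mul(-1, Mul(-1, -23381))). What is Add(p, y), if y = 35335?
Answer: 14446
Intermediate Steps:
p = -20889 (p = Add(2492, Mul(-1, 23381)) = Add(2492, -23381) = -20889)
Add(p, y) = Add(-20889, 35335) = 14446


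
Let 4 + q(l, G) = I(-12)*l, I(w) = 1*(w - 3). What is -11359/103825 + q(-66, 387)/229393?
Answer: -2503303637/23816728225 ≈ -0.10511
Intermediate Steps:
I(w) = -3 + w (I(w) = 1*(-3 + w) = -3 + w)
q(l, G) = -4 - 15*l (q(l, G) = -4 + (-3 - 12)*l = -4 - 15*l)
-11359/103825 + q(-66, 387)/229393 = -11359/103825 + (-4 - 15*(-66))/229393 = -11359*1/103825 + (-4 + 990)*(1/229393) = -11359/103825 + 986*(1/229393) = -11359/103825 + 986/229393 = -2503303637/23816728225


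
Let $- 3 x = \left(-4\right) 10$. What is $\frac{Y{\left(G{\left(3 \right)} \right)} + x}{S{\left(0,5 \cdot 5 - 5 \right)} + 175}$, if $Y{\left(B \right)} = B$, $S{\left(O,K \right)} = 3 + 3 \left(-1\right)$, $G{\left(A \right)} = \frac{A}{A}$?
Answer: $\frac{43}{525} \approx 0.081905$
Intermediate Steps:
$G{\left(A \right)} = 1$
$x = \frac{40}{3}$ ($x = - \frac{\left(-4\right) 10}{3} = \left(- \frac{1}{3}\right) \left(-40\right) = \frac{40}{3} \approx 13.333$)
$S{\left(O,K \right)} = 0$ ($S{\left(O,K \right)} = 3 - 3 = 0$)
$\frac{Y{\left(G{\left(3 \right)} \right)} + x}{S{\left(0,5 \cdot 5 - 5 \right)} + 175} = \frac{1 + \frac{40}{3}}{0 + 175} = \frac{43}{3 \cdot 175} = \frac{43}{3} \cdot \frac{1}{175} = \frac{43}{525}$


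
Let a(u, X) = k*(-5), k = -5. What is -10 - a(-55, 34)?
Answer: -35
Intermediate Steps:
a(u, X) = 25 (a(u, X) = -5*(-5) = 25)
-10 - a(-55, 34) = -10 - 1*25 = -10 - 25 = -35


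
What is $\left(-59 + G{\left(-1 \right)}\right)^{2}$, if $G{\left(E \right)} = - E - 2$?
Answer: $3600$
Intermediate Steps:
$G{\left(E \right)} = -2 - E$
$\left(-59 + G{\left(-1 \right)}\right)^{2} = \left(-59 - 1\right)^{2} = \left(-60\right)^{2} = 3600$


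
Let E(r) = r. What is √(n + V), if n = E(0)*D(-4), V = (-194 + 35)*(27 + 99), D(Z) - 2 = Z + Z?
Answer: 3*I*√2226 ≈ 141.54*I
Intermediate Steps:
D(Z) = 2 + 2*Z (D(Z) = 2 + (Z + Z) = 2 + 2*Z)
V = -20034 (V = -159*126 = -20034)
n = 0 (n = 0*(2 + 2*(-4)) = 0*(2 - 8) = 0*(-6) = 0)
√(n + V) = √(0 - 20034) = √(-20034) = 3*I*√2226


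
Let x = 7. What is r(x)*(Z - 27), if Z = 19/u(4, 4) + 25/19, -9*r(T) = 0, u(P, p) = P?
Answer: 0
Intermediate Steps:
r(T) = 0 (r(T) = -1/9*0 = 0)
Z = 461/76 (Z = 19/4 + 25/19 = 461/76 ≈ 6.0658)
r(x)*(Z - 27) = 0*(461/76 - 27) = 0*(-1591/76) = 0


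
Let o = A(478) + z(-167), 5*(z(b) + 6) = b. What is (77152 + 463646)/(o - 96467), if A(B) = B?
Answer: -1351995/240071 ≈ -5.6316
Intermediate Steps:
z(b) = -6 + b/5
o = 2193/5 (o = 478 + (-6 + (⅕)*(-167)) = 478 + (-6 - 167/5) = 478 - 197/5 = 2193/5 ≈ 438.60)
(77152 + 463646)/(o - 96467) = (77152 + 463646)/(2193/5 - 96467) = 540798/(-480142/5) = 540798*(-5/480142) = -1351995/240071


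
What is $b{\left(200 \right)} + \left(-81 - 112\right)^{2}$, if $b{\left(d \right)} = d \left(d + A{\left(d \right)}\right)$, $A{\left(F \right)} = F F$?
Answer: $8077249$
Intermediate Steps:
$A{\left(F \right)} = F^{2}$
$b{\left(d \right)} = d \left(d + d^{2}\right)$
$b{\left(200 \right)} + \left(-81 - 112\right)^{2} = 200^{2} \left(1 + 200\right) + \left(-81 - 112\right)^{2} = 40000 \cdot 201 + \left(-193\right)^{2} = 8040000 + 37249 = 8077249$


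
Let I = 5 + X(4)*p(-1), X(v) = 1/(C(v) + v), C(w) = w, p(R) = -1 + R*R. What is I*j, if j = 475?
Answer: 2375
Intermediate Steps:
p(R) = -1 + R²
X(v) = 1/(2*v) (X(v) = 1/(v + v) = 1/(2*v))
I = 5 (I = 5 + ((½)/4)*(-1 + (-1)²) = 5 + ((½)*(¼))*(-1 + 1) = 5 + (⅛)*0 = 5 + 0 = 5)
I*j = 5*475 = 2375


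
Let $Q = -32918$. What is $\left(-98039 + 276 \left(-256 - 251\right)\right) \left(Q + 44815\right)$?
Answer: $-2831140987$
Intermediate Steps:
$\left(-98039 + 276 \left(-256 - 251\right)\right) \left(Q + 44815\right) = \left(-98039 + 276 \left(-256 - 251\right)\right) \left(-32918 + 44815\right) = \left(-98039 + 276 \left(-507\right)\right) 11897 = \left(-98039 - 139932\right) 11897 = \left(-237971\right) 11897 = -2831140987$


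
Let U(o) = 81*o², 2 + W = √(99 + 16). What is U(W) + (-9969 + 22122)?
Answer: 21792 - 324*√115 ≈ 18318.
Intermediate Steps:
W = -2 + √115 (W = -2 + √(99 + 16) = -2 + √115 ≈ 8.7238)
U(W) + (-9969 + 22122) = 81*(-2 + √115)² + (-9969 + 22122) = 81*(-2 + √115)² + 12153 = 12153 + 81*(-2 + √115)²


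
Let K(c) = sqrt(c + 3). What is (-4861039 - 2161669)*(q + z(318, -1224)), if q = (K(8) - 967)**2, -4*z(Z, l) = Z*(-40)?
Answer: -6589266462240 + 13581917272*sqrt(11) ≈ -6.5442e+12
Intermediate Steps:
K(c) = sqrt(3 + c)
z(Z, l) = 10*Z (z(Z, l) = -Z*(-40)/4 = -(-10)*Z = 10*Z)
q = (-967 + sqrt(11))**2 (q = (sqrt(3 + 8) - 967)**2 = (sqrt(11) - 967)**2 = (-967 + sqrt(11))**2 ≈ 9.2869e+5)
(-4861039 - 2161669)*(q + z(318, -1224)) = (-4861039 - 2161669)*((967 - sqrt(11))**2 + 10*318) = -7022708*((967 - sqrt(11))**2 + 3180) = -7022708*(3180 + (967 - sqrt(11))**2) = -22332211440 - 7022708*(967 - sqrt(11))**2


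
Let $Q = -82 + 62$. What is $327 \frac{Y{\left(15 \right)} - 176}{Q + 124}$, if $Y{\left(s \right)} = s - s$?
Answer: $- \frac{7194}{13} \approx -553.38$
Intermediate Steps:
$Q = -20$
$Y{\left(s \right)} = 0$
$327 \frac{Y{\left(15 \right)} - 176}{Q + 124} = 327 \frac{0 - 176}{-20 + 124} = 327 \left(- \frac{176}{104}\right) = 327 \left(\left(-176\right) \frac{1}{104}\right) = 327 \left(- \frac{22}{13}\right) = - \frac{7194}{13}$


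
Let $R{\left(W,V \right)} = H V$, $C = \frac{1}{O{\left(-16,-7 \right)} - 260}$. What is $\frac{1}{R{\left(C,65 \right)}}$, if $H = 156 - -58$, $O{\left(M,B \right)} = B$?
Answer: $\frac{1}{13910} \approx 7.1891 \cdot 10^{-5}$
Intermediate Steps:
$H = 214$ ($H = 156 + 58 = 214$)
$C = - \frac{1}{267}$ ($C = \frac{1}{-7 - 260} = \frac{1}{-267} = - \frac{1}{267} \approx -0.0037453$)
$R{\left(W,V \right)} = 214 V$
$\frac{1}{R{\left(C,65 \right)}} = \frac{1}{214 \cdot 65} = \frac{1}{13910}$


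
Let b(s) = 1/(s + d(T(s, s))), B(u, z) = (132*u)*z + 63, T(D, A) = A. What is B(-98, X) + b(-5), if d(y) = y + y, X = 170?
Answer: -32985856/15 ≈ -2.1991e+6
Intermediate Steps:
d(y) = 2*y
B(u, z) = 63 + 132*u*z (B(u, z) = 132*u*z + 63 = 63 + 132*u*z)
b(s) = 1/(3*s) (b(s) = 1/(s + 2*s) = 1/(3*s))
B(-98, X) + b(-5) = (63 + 132*(-98)*170) + (1/3)/(-5) = (63 - 2199120) + (1/3)*(-1/5) = -2199057 - 1/15 = -32985856/15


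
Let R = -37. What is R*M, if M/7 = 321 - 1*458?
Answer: 35483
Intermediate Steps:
M = -959 (M = 7*(321 - 1*458) = 7*(321 - 458) = 7*(-137) = -959)
R*M = -37*(-959) = 35483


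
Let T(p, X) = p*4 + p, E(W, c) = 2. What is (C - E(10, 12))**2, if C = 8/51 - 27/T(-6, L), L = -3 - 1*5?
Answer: 231361/260100 ≈ 0.88951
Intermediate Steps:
L = -8 (L = -3 - 5 = -8)
T(p, X) = 5*p (T(p, X) = 4*p + p = 5*p)
C = 539/510 (C = 8/51 - 27/(5*(-6)) = 8*(1/51) - 27/(-30) = 8/51 - 27*(-1/30) = 8/51 + 9/10 = 539/510 ≈ 1.0569)
(C - E(10, 12))**2 = (539/510 - 1*2)**2 = (539/510 - 2)**2 = (-481/510)**2 = 231361/260100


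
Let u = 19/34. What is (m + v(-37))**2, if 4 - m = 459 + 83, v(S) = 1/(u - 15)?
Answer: 69797412864/241081 ≈ 2.8952e+5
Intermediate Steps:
u = 19/34 (u = 19*(1/34) = 19/34 ≈ 0.55882)
v(S) = -34/491 (v(S) = 1/(19/34 - 15) = 1/(-491/34) = -34/491)
m = -538 (m = 4 - (459 + 83) = 4 - 1*542 = 4 - 542 = -538)
(m + v(-37))**2 = (-538 - 34/491)**2 = (-264192/491)**2 = 69797412864/241081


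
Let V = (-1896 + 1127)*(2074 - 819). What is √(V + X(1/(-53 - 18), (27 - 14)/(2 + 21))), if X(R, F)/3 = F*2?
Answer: I*√510533461/23 ≈ 982.39*I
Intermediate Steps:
X(R, F) = 6*F (X(R, F) = 3*(F*2) = 3*(2*F) = 6*F)
V = -965095 (V = -769*1255 = -965095)
√(V + X(1/(-53 - 18), (27 - 14)/(2 + 21))) = √(-965095 + 6*((27 - 14)/(2 + 21))) = √(-965095 + 6*(13/23)) = √(-965095 + 78/23) = √(-22197107/23) = I*√510533461/23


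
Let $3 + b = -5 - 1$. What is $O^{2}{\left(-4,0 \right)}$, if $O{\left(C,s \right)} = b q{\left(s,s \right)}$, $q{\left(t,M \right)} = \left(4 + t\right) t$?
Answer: $0$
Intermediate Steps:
$b = -9$ ($b = -3 - 6 = -9$)
$q{\left(t,M \right)} = t \left(4 + t\right)$
$O{\left(C,s \right)} = - 9 s \left(4 + s\right)$
$O^{2}{\left(-4,0 \right)} = \left(\left(-9\right) 0 \left(4 + 0\right)\right)^{2} = \left(\left(-9\right) 0 \cdot 4\right)^{2} = 0^{2} = 0$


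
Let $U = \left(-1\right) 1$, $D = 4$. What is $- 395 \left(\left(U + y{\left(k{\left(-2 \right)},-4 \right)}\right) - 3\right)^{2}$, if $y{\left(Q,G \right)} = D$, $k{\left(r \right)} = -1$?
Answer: $0$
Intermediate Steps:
$y{\left(Q,G \right)} = 4$
$U = -1$
$- 395 \left(\left(U + y{\left(k{\left(-2 \right)},-4 \right)}\right) - 3\right)^{2} = - 395 \left(\left(-1 + 4\right) - 3\right)^{2} = - 395 \left(3 - 3\right)^{2} = - 395 \cdot 0^{2} = \left(-395\right) 0 = 0$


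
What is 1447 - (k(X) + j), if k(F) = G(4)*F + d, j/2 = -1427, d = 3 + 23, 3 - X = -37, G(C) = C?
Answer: 4115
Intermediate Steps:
X = 40 (X = 3 - 1*(-37) = 3 + 37 = 40)
d = 26
j = -2854 (j = 2*(-1427) = -2854)
k(F) = 26 + 4*F (k(F) = 4*F + 26 = 26 + 4*F)
1447 - (k(X) + j) = 1447 - ((26 + 4*40) - 2854) = 1447 - ((26 + 160) - 2854) = 1447 - (186 - 2854) = 1447 - 1*(-2668) = 1447 + 2668 = 4115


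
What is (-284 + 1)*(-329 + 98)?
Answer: 65373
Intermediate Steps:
(-284 + 1)*(-329 + 98) = -283*(-231) = 65373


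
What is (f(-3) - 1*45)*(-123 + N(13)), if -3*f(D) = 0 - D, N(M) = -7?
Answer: 5980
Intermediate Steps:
f(D) = D/3 (f(D) = -(0 - D)/3 = -(-1)*D/3 = D/3)
(f(-3) - 1*45)*(-123 + N(13)) = ((⅓)*(-3) - 1*45)*(-123 - 7) = (-1 - 45)*(-130) = -46*(-130) = 5980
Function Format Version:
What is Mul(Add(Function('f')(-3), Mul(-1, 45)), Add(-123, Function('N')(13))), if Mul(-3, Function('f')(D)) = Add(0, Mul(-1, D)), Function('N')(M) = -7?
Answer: 5980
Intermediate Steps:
Function('f')(D) = Mul(Rational(1, 3), D) (Function('f')(D) = Mul(Rational(-1, 3), Add(0, Mul(-1, D))) = Mul(Rational(-1, 3), Mul(-1, D)) = Mul(Rational(1, 3), D))
Mul(Add(Function('f')(-3), Mul(-1, 45)), Add(-123, Function('N')(13))) = Mul(Add(Mul(Rational(1, 3), -3), Mul(-1, 45)), Add(-123, -7)) = Mul(Add(-1, -45), -130) = Mul(-46, -130) = 5980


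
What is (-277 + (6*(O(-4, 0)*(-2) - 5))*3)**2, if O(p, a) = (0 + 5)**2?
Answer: 1605289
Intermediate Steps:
O(p, a) = 25 (O(p, a) = 5**2 = 25)
(-277 + (6*(O(-4, 0)*(-2) - 5))*3)**2 = (-277 + (6*(25*(-2) - 5))*3)**2 = (-277 + (6*(-50 - 5))*3)**2 = (-277 + (6*(-55))*3)**2 = (-277 - 330*3)**2 = (-277 - 990)**2 = (-1267)**2 = 1605289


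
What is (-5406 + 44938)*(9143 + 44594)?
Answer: 2124331084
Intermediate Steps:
(-5406 + 44938)*(9143 + 44594) = 39532*53737 = 2124331084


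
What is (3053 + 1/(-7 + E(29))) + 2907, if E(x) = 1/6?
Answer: 244354/41 ≈ 5959.9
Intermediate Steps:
E(x) = 1/6
(3053 + 1/(-7 + E(29))) + 2907 = (3053 + 1/(-7 + 1/6)) + 2907 = (3053 + 1/(-41/6)) + 2907 = (3053 - 6/41) + 2907 = 125167/41 + 2907 = 244354/41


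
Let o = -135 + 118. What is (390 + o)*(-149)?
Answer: -55577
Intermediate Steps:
o = -17
(390 + o)*(-149) = (390 - 17)*(-149) = 373*(-149) = -55577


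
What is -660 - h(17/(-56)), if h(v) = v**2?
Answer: -2070049/3136 ≈ -660.09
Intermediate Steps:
-660 - h(17/(-56)) = -660 - (17/(-56))**2 = -660 - (17*(-1/56))**2 = -660 - (-17/56)**2 = -660 - 1*289/3136 = -660 - 289/3136 = -2070049/3136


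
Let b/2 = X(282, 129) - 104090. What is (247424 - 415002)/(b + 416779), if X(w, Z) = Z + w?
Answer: -167578/209421 ≈ -0.80020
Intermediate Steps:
b = -207358 (b = 2*((129 + 282) - 104090) = 2*(411 - 104090) = 2*(-103679) = -207358)
(247424 - 415002)/(b + 416779) = (247424 - 415002)/(-207358 + 416779) = -167578/209421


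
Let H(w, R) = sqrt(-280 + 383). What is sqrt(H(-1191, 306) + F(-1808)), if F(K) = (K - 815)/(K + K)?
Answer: sqrt(592798 + 817216*sqrt(103))/904 ≈ 3.2976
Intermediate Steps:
H(w, R) = sqrt(103)
F(K) = (-815 + K)/(2*K) (F(K) = (-815 + K)/((2*K)) = (-815 + K)*(1/(2*K)) = (-815 + K)/(2*K))
sqrt(H(-1191, 306) + F(-1808)) = sqrt(sqrt(103) + (1/2)*(-815 - 1808)/(-1808)) = sqrt(sqrt(103) + (1/2)*(-1/1808)*(-2623)) = sqrt(sqrt(103) + 2623/3616) = sqrt(2623/3616 + sqrt(103))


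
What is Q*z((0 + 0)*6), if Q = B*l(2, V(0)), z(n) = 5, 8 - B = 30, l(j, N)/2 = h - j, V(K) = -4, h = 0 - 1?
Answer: 660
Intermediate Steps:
h = -1
l(j, N) = -2 - 2*j (l(j, N) = 2*(-1 - j) = -2 - 2*j)
B = -22 (B = 8 - 1*30 = 8 - 30 = -22)
Q = 132 (Q = -22*(-2 - 2*2) = -22*(-2 - 4) = -22*(-6) = 132)
Q*z((0 + 0)*6) = 132*5 = 660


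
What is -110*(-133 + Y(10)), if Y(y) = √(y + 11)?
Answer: 14630 - 110*√21 ≈ 14126.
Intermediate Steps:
Y(y) = √(11 + y)
-110*(-133 + Y(10)) = -110*(-133 + √(11 + 10)) = -110*(-133 + √21) = 14630 - 110*√21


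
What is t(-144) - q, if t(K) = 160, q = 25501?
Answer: -25341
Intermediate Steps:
t(-144) - q = 160 - 1*25501 = 160 - 25501 = -25341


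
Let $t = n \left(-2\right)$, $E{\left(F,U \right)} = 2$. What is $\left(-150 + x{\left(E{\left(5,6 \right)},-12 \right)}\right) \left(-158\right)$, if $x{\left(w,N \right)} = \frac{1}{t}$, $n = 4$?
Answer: $\frac{94879}{4} \approx 23720.0$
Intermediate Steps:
$t = -8$ ($t = 4 \left(-2\right) = -8$)
$x{\left(w,N \right)} = - \frac{1}{8}$ ($x{\left(w,N \right)} = \frac{1}{-8} = - \frac{1}{8}$)
$\left(-150 + x{\left(E{\left(5,6 \right)},-12 \right)}\right) \left(-158\right) = \left(-150 - \frac{1}{8}\right) \left(-158\right) = \left(- \frac{1201}{8}\right) \left(-158\right) = \frac{94879}{4}$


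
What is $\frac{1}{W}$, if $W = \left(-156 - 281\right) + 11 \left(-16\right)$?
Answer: $- \frac{1}{613} \approx -0.0016313$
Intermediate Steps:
$W = -613$ ($W = -437 - 176 = -613$)
$\frac{1}{W} = \frac{1}{-613} = - \frac{1}{613}$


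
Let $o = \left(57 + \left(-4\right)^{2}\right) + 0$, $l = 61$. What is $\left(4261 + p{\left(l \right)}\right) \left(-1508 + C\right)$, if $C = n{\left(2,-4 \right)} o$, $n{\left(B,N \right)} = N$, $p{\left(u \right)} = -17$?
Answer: $-7639200$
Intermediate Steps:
$o = 73$ ($o = \left(57 + 16\right) + 0 = 73 + 0 = 73$)
$C = -292$ ($C = \left(-4\right) 73 = -292$)
$\left(4261 + p{\left(l \right)}\right) \left(-1508 + C\right) = \left(4261 - 17\right) \left(-1508 - 292\right) = 4244 \left(-1800\right) = -7639200$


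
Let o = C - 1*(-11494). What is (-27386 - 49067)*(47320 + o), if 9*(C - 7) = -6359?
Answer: -39987212590/9 ≈ -4.4430e+9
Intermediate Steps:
C = -6296/9 (C = 7 + (⅑)*(-6359) = 7 - 6359/9 = -6296/9 ≈ -699.56)
o = 97150/9 (o = -6296/9 - 1*(-11494) = -6296/9 + 11494 = 97150/9 ≈ 10794.)
(-27386 - 49067)*(47320 + o) = (-27386 - 49067)*(47320 + 97150/9) = -76453*523030/9 = -39987212590/9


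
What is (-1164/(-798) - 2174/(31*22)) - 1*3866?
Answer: -175413115/45353 ≈ -3867.7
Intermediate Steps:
(-1164/(-798) - 2174/(31*22)) - 1*3866 = (-1164*(-1/798) - 2174/682) - 3866 = (194/133 - 2174*1/682) - 3866 = (194/133 - 1087/341) - 3866 = -78417/45353 - 3866 = -175413115/45353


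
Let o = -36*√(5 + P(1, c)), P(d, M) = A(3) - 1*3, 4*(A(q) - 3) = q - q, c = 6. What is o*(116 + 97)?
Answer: -7668*√5 ≈ -17146.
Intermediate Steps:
A(q) = 3 (A(q) = 3 + (q - q)/4 = 3 + (¼)*0 = 3 + 0 = 3)
P(d, M) = 0 (P(d, M) = 3 - 1*3 = 3 - 3 = 0)
o = -36*√5 (o = -36*√(5 + 0) = -36*√5 ≈ -80.498)
o*(116 + 97) = (-36*√5)*(116 + 97) = -36*√5*213 = -7668*√5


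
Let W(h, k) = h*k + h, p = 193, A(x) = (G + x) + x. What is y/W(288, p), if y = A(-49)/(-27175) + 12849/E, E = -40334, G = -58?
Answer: -38097719/6804442601600 ≈ -5.5990e-6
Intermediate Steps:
A(x) = -58 + 2*x (A(x) = (-58 + x) + x = -58 + 2*x)
W(h, k) = h + h*k
y = -342879471/1096076450 (y = (-58 + 2*(-49))/(-27175) + 12849/(-40334) = (-58 - 98)*(-1/27175) + 12849*(-1/40334) = -156*(-1/27175) - 12849/40334 = 156/27175 - 12849/40334 = -342879471/1096076450 ≈ -0.31282)
y/W(288, p) = -342879471*1/(288*(1 + 193))/1096076450 = -342879471/(1096076450*(288*194)) = -342879471/1096076450/55872 = -342879471/1096076450*1/55872 = -38097719/6804442601600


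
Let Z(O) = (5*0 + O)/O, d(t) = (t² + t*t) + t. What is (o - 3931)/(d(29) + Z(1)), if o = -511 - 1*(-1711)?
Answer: -2731/1712 ≈ -1.5952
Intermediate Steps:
d(t) = t + 2*t² (d(t) = (t² + t²) + t = 2*t² + t = t + 2*t²)
o = 1200 (o = -511 + 1711 = 1200)
Z(O) = 1 (Z(O) = (0 + O)/O = O/O = 1)
(o - 3931)/(d(29) + Z(1)) = (1200 - 3931)/(29*(1 + 2*29) + 1) = -2731/(29*(1 + 58) + 1) = -2731/(29*59 + 1) = -2731/(1711 + 1) = -2731/1712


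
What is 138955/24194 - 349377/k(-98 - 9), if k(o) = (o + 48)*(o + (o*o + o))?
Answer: 4788630153/763683610 ≈ 6.2704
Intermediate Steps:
k(o) = (48 + o)*(o² + 2*o) (k(o) = (48 + o)*(o + (o² + o)) = (48 + o)*(o + (o + o²)) = (48 + o)*(o² + 2*o))
138955/24194 - 349377/k(-98 - 9) = 138955/24194 - 349377*1/((-98 - 9)*(96 + (-98 - 9)² + 50*(-98 - 9))) = 138955*(1/24194) - 349377*(-1/(107*(96 + (-107)² + 50*(-107)))) = 138955/24194 - 349377*(-1/(107*(96 + 11449 - 5350))) = 138955/24194 - 349377/((-107*6195)) = 138955/24194 - 349377/(-662865) = 138955/24194 - 349377*(-1/662865) = 138955/24194 + 16637/31565 = 4788630153/763683610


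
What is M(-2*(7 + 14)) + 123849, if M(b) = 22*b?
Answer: 122925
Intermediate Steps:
M(-2*(7 + 14)) + 123849 = 22*(-2*(7 + 14)) + 123849 = 22*(-2*21) + 123849 = 22*(-42) + 123849 = -924 + 123849 = 122925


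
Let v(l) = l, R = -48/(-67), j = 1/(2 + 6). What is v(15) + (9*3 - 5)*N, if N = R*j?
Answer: 1137/67 ≈ 16.970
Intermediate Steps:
j = ⅛ (j = 1/8 = ⅛ ≈ 0.12500)
R = 48/67 (R = -48*(-1/67) = 48/67 ≈ 0.71642)
N = 6/67 (N = (48/67)*(⅛) = 6/67 ≈ 0.089552)
v(15) + (9*3 - 5)*N = 15 + (9*3 - 5)*(6/67) = 15 + (27 - 5)*(6/67) = 15 + 22*(6/67) = 15 + 132/67 = 1137/67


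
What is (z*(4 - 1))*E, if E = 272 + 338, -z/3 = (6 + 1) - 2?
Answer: -27450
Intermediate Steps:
z = -15 (z = -3*((6 + 1) - 2) = -3*(7 - 2) = -3*5 = -15)
E = 610
(z*(4 - 1))*E = -15*(4 - 1)*610 = -15*3*610 = -45*610 = -27450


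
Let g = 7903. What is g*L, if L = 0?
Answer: 0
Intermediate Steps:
g*L = 7903*0 = 0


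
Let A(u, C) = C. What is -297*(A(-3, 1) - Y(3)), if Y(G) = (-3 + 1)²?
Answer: 891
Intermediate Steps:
Y(G) = 4 (Y(G) = (-2)² = 4)
-297*(A(-3, 1) - Y(3)) = -297*(1 - 1*4) = -297*(1 - 4) = -297*(-3) = 891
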